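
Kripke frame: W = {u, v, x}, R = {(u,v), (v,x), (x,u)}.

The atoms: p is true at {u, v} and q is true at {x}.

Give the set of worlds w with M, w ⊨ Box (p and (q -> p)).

{u, x}

u: successors {v}; p and (q -> p) there: v:T. ✓
v: successors {x}; p and (q -> p) there: x:F. ✗
x: successors {u}; p and (q -> p) there: u:T. ✓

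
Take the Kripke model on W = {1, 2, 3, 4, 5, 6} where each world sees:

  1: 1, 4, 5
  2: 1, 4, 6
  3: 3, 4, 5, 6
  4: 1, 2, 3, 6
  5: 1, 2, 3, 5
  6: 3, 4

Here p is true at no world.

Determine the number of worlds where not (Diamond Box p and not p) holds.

6

1: Diamond Box p and not p is F. ✓
2: Diamond Box p and not p is F. ✓
3: Diamond Box p and not p is F. ✓
4: Diamond Box p and not p is F. ✓
5: Diamond Box p and not p is F. ✓
6: Diamond Box p and not p is F. ✓
Satisfying worlds: {1, 2, 3, 4, 5, 6}.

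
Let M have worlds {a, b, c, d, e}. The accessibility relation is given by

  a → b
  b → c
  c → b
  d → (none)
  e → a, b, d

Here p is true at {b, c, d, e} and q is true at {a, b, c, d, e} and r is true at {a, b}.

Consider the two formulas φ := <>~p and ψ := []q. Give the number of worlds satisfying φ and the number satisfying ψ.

1 and 5

For <>~p:
a: successors {b}; ~p there: b:F. ✗
b: successors {c}; ~p there: c:F. ✗
c: successors {b}; ~p there: b:F. ✗
d: no successors, so <>~p fails. ✗
e: successors {a, b, d}; ~p there: a:T, b:F, d:F. ✓
— 1 world.
For []q:
a: successors {b}; q there: b:T. ✓
b: successors {c}; q there: c:T. ✓
c: successors {b}; q there: b:T. ✓
d: no successors, so []q holds vacuously. ✓
e: successors {a, b, d}; q there: a:T, b:T, d:T. ✓
— 5 worlds.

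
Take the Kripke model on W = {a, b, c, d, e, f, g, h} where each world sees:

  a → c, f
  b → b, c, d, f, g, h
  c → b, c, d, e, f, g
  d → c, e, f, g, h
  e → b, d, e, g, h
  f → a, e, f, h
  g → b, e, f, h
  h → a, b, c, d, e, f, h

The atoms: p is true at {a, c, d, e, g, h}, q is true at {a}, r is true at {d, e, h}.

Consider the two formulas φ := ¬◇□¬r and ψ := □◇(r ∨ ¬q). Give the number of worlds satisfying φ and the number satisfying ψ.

For ¬◇□¬r:
a: ◇□¬r is F. ✓
b: ◇□¬r is F. ✓
c: ◇□¬r is F. ✓
d: ◇□¬r is F. ✓
e: ◇□¬r is F. ✓
f: ◇□¬r is T. ✗
g: ◇□¬r is F. ✓
h: ◇□¬r is T. ✗
— 6 worlds.
For □◇(r ∨ ¬q):
a: successors {c, f}; ◇(r ∨ ¬q) there: c:T, f:T. ✓
b: successors {b, c, d, f, g, h}; ◇(r ∨ ¬q) there: b:T, c:T, d:T, f:T, g:T, h:T. ✓
c: successors {b, c, d, e, f, g}; ◇(r ∨ ¬q) there: b:T, c:T, d:T, e:T, f:T, g:T. ✓
d: successors {c, e, f, g, h}; ◇(r ∨ ¬q) there: c:T, e:T, f:T, g:T, h:T. ✓
e: successors {b, d, e, g, h}; ◇(r ∨ ¬q) there: b:T, d:T, e:T, g:T, h:T. ✓
f: successors {a, e, f, h}; ◇(r ∨ ¬q) there: a:T, e:T, f:T, h:T. ✓
g: successors {b, e, f, h}; ◇(r ∨ ¬q) there: b:T, e:T, f:T, h:T. ✓
h: successors {a, b, c, d, e, f, h}; ◇(r ∨ ¬q) there: a:T, b:T, c:T, d:T, e:T, f:T, h:T. ✓
— 8 worlds.

6 and 8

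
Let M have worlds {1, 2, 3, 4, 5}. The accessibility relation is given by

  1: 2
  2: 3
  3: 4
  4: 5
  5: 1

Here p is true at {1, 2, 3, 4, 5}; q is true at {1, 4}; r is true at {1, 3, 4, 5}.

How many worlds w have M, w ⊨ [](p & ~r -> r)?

4

1: successors {2}; p & ~r -> r there: 2:F. ✗
2: successors {3}; p & ~r -> r there: 3:T. ✓
3: successors {4}; p & ~r -> r there: 4:T. ✓
4: successors {5}; p & ~r -> r there: 5:T. ✓
5: successors {1}; p & ~r -> r there: 1:T. ✓
Satisfying worlds: {2, 3, 4, 5}.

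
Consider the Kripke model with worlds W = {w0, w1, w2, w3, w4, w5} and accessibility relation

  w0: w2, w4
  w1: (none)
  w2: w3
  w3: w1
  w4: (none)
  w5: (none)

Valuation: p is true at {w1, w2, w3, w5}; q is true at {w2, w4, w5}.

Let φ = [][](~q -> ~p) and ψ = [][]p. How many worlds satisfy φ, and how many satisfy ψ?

4 and 6

For [][](~q -> ~p):
w0: successors {w2, w4}; [](~q -> ~p) there: w2:F, w4:T. ✗
w1: no successors, so [][](~q -> ~p) holds vacuously. ✓
w2: successors {w3}; [](~q -> ~p) there: w3:F. ✗
w3: successors {w1}; [](~q -> ~p) there: w1:T. ✓
w4: no successors, so [][](~q -> ~p) holds vacuously. ✓
w5: no successors, so [][](~q -> ~p) holds vacuously. ✓
— 4 worlds.
For [][]p:
w0: successors {w2, w4}; []p there: w2:T, w4:T. ✓
w1: no successors, so [][]p holds vacuously. ✓
w2: successors {w3}; []p there: w3:T. ✓
w3: successors {w1}; []p there: w1:T. ✓
w4: no successors, so [][]p holds vacuously. ✓
w5: no successors, so [][]p holds vacuously. ✓
— 6 worlds.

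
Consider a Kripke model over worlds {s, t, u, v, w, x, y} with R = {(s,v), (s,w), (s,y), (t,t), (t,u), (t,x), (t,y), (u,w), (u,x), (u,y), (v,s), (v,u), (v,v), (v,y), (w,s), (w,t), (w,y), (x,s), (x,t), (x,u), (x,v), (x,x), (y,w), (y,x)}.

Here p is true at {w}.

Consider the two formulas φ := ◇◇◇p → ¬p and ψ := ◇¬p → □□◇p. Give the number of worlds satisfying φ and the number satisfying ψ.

For ◇◇◇p → ¬p:
s: ◇◇◇p is T, ¬p is T. ✓
t: ◇◇◇p is T, ¬p is T. ✓
u: ◇◇◇p is T, ¬p is T. ✓
v: ◇◇◇p is T, ¬p is T. ✓
w: ◇◇◇p is T, ¬p is F. ✗
x: ◇◇◇p is T, ¬p is T. ✓
y: ◇◇◇p is T, ¬p is T. ✓
— 6 worlds.
For ◇¬p → □□◇p:
s: ◇¬p is T, □□◇p is F. ✗
t: ◇¬p is T, □□◇p is F. ✗
u: ◇¬p is T, □□◇p is F. ✗
v: ◇¬p is T, □□◇p is F. ✗
w: ◇¬p is T, □□◇p is F. ✗
x: ◇¬p is T, □□◇p is F. ✗
y: ◇¬p is T, □□◇p is F. ✗
— 0 worlds.

6 and 0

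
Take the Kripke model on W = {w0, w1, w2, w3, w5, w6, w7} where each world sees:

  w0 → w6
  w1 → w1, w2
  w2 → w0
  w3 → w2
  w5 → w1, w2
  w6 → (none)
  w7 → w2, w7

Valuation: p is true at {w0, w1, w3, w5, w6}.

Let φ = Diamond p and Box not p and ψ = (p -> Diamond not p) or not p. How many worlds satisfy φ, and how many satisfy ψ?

For Diamond p and Box not p:
w0: Diamond p is T, Box not p is F. ✗
w1: Diamond p is T, Box not p is F. ✗
w2: Diamond p is T, Box not p is F. ✗
w3: Diamond p is F, Box not p is T. ✗
w5: Diamond p is T, Box not p is F. ✗
w6: Diamond p is F, Box not p is T. ✗
w7: Diamond p is F, Box not p is T. ✗
— 0 worlds.
For (p -> Diamond not p) or not p:
w0: p -> Diamond not p is F, not p is F. ✗
w1: p -> Diamond not p is T, not p is F. ✓
w2: p -> Diamond not p is T, not p is T. ✓
w3: p -> Diamond not p is T, not p is F. ✓
w5: p -> Diamond not p is T, not p is F. ✓
w6: p -> Diamond not p is F, not p is F. ✗
w7: p -> Diamond not p is T, not p is T. ✓
— 5 worlds.

0 and 5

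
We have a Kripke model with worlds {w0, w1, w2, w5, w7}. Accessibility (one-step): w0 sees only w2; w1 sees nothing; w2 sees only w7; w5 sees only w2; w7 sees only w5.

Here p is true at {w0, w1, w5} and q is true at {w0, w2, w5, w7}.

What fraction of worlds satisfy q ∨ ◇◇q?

w0: q is T, ◇◇q is T. ✓
w1: q is F, ◇◇q is F. ✗
w2: q is T, ◇◇q is T. ✓
w5: q is T, ◇◇q is T. ✓
w7: q is T, ◇◇q is T. ✓
That's 4 of 5 worlds, so 4/5.

4/5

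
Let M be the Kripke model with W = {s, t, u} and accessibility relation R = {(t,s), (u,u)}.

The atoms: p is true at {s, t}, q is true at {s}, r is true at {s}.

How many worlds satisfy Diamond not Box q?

s: no successors, so Diamond not Box q fails. ✗
t: successors {s}; not Box q there: s:F. ✗
u: successors {u}; not Box q there: u:T. ✓
Satisfying worlds: {u}.

1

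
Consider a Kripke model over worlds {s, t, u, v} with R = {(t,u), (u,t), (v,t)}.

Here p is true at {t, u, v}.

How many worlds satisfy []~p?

s: no successors, so []~p holds vacuously. ✓
t: successors {u}; ~p there: u:F. ✗
u: successors {t}; ~p there: t:F. ✗
v: successors {t}; ~p there: t:F. ✗
Satisfying worlds: {s}.

1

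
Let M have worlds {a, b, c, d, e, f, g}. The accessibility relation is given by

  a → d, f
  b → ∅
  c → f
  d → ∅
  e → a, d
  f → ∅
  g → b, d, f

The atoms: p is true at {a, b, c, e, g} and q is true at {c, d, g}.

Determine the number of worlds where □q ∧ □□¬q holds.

a: □q is F, □□¬q is T. ✗
b: □q is T, □□¬q is T. ✓
c: □q is F, □□¬q is T. ✗
d: □q is T, □□¬q is T. ✓
e: □q is F, □□¬q is F. ✗
f: □q is T, □□¬q is T. ✓
g: □q is F, □□¬q is T. ✗
Satisfying worlds: {b, d, f}.

3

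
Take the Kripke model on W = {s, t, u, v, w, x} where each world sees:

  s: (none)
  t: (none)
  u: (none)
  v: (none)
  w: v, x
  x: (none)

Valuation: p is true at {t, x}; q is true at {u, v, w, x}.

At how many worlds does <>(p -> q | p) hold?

1

s: no successors, so <>(p -> q | p) fails. ✗
t: no successors, so <>(p -> q | p) fails. ✗
u: no successors, so <>(p -> q | p) fails. ✗
v: no successors, so <>(p -> q | p) fails. ✗
w: successors {v, x}; p -> q | p there: v:T, x:T. ✓
x: no successors, so <>(p -> q | p) fails. ✗
Satisfying worlds: {w}.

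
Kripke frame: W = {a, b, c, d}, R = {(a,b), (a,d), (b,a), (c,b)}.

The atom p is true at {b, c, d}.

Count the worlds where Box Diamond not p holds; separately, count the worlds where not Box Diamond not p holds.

2 and 2

For Box Diamond not p:
a: successors {b, d}; Diamond not p there: b:T, d:F. ✗
b: successors {a}; Diamond not p there: a:F. ✗
c: successors {b}; Diamond not p there: b:T. ✓
d: no successors, so Box Diamond not p holds vacuously. ✓
— 2 worlds.
For not Box Diamond not p:
a: Box Diamond not p is F. ✓
b: Box Diamond not p is F. ✓
c: Box Diamond not p is T. ✗
d: Box Diamond not p is T. ✗
— 2 worlds.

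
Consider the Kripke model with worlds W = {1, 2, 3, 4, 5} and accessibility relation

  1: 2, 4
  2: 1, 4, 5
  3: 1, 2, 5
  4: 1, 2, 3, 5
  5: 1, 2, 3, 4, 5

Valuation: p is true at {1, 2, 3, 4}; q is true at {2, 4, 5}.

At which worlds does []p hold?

1: successors {2, 4}; p there: 2:T, 4:T. ✓
2: successors {1, 4, 5}; p there: 1:T, 4:T, 5:F. ✗
3: successors {1, 2, 5}; p there: 1:T, 2:T, 5:F. ✗
4: successors {1, 2, 3, 5}; p there: 1:T, 2:T, 3:T, 5:F. ✗
5: successors {1, 2, 3, 4, 5}; p there: 1:T, 2:T, 3:T, 4:T, 5:F. ✗

{1}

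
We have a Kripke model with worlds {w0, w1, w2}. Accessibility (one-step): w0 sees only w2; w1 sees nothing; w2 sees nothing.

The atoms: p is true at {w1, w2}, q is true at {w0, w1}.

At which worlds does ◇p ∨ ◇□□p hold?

{w0}

w0: ◇p is T, ◇□□p is T. ✓
w1: ◇p is F, ◇□□p is F. ✗
w2: ◇p is F, ◇□□p is F. ✗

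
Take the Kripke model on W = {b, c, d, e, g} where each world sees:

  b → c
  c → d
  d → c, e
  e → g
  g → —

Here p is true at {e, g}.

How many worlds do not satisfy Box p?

b: successors {c}; p there: c:F. ✗
c: successors {d}; p there: d:F. ✗
d: successors {c, e}; p there: c:F, e:T. ✗
e: successors {g}; p there: g:T. ✓
g: no successors, so Box p holds vacuously. ✓
Satisfying worlds: {e, g}.
So Box p fails at the other 3 worlds.

3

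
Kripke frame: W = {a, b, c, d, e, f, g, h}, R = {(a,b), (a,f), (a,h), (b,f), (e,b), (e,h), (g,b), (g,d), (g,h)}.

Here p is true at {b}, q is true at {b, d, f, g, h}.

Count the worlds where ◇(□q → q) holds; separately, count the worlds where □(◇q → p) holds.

For ◇(□q → q):
a: successors {b, f, h}; □q → q there: b:T, f:T, h:T. ✓
b: successors {f}; □q → q there: f:T. ✓
c: no successors, so ◇(□q → q) fails. ✗
d: no successors, so ◇(□q → q) fails. ✗
e: successors {b, h}; □q → q there: b:T, h:T. ✓
f: no successors, so ◇(□q → q) fails. ✗
g: successors {b, d, h}; □q → q there: b:T, d:T, h:T. ✓
h: no successors, so ◇(□q → q) fails. ✗
— 4 worlds.
For □(◇q → p):
a: successors {b, f, h}; ◇q → p there: b:T, f:T, h:T. ✓
b: successors {f}; ◇q → p there: f:T. ✓
c: no successors, so □(◇q → p) holds vacuously. ✓
d: no successors, so □(◇q → p) holds vacuously. ✓
e: successors {b, h}; ◇q → p there: b:T, h:T. ✓
f: no successors, so □(◇q → p) holds vacuously. ✓
g: successors {b, d, h}; ◇q → p there: b:T, d:T, h:T. ✓
h: no successors, so □(◇q → p) holds vacuously. ✓
— 8 worlds.

4 and 8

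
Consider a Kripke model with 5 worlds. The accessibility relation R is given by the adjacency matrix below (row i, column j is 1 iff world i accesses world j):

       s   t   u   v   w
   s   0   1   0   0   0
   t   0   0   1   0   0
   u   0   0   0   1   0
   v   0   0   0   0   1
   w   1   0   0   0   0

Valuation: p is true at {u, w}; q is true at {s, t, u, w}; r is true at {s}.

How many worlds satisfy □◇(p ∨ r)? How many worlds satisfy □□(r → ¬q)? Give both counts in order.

3 and 4

For □◇(p ∨ r):
s: successors {t}; ◇(p ∨ r) there: t:T. ✓
t: successors {u}; ◇(p ∨ r) there: u:F. ✗
u: successors {v}; ◇(p ∨ r) there: v:T. ✓
v: successors {w}; ◇(p ∨ r) there: w:T. ✓
w: successors {s}; ◇(p ∨ r) there: s:F. ✗
— 3 worlds.
For □□(r → ¬q):
s: successors {t}; □(r → ¬q) there: t:T. ✓
t: successors {u}; □(r → ¬q) there: u:T. ✓
u: successors {v}; □(r → ¬q) there: v:T. ✓
v: successors {w}; □(r → ¬q) there: w:F. ✗
w: successors {s}; □(r → ¬q) there: s:T. ✓
— 4 worlds.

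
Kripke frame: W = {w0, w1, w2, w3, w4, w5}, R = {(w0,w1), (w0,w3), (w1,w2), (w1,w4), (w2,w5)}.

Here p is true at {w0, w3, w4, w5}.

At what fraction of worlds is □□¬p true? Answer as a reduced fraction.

2/3

w0: successors {w1, w3}; □¬p there: w1:F, w3:T. ✗
w1: successors {w2, w4}; □¬p there: w2:F, w4:T. ✗
w2: successors {w5}; □¬p there: w5:T. ✓
w3: no successors, so □□¬p holds vacuously. ✓
w4: no successors, so □□¬p holds vacuously. ✓
w5: no successors, so □□¬p holds vacuously. ✓
That's 4 of 6 worlds, so 4/6 = 2/3.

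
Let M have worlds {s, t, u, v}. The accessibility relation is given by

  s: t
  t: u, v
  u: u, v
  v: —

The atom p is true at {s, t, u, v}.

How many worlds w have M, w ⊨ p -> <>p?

3

s: p is T, <>p is T. ✓
t: p is T, <>p is T. ✓
u: p is T, <>p is T. ✓
v: p is T, <>p is F. ✗
Satisfying worlds: {s, t, u}.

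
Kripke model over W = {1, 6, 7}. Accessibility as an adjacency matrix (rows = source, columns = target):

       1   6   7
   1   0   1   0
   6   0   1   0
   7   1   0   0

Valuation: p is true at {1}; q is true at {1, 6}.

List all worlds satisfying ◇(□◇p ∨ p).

{7}

1: successors {6}; □◇p ∨ p there: 6:F. ✗
6: successors {6}; □◇p ∨ p there: 6:F. ✗
7: successors {1}; □◇p ∨ p there: 1:T. ✓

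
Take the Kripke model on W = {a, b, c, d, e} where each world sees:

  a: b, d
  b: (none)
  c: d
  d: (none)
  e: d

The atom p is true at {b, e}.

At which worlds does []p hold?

{b, d}

a: successors {b, d}; p there: b:T, d:F. ✗
b: no successors, so []p holds vacuously. ✓
c: successors {d}; p there: d:F. ✗
d: no successors, so []p holds vacuously. ✓
e: successors {d}; p there: d:F. ✗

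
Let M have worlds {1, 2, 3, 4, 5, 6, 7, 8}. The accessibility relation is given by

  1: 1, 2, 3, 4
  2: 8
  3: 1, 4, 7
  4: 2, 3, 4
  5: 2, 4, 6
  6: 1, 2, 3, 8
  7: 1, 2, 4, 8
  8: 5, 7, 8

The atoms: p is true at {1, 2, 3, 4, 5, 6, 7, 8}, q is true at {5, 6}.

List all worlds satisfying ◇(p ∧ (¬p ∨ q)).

1: successors {1, 2, 3, 4}; p ∧ (¬p ∨ q) there: 1:F, 2:F, 3:F, 4:F. ✗
2: successors {8}; p ∧ (¬p ∨ q) there: 8:F. ✗
3: successors {1, 4, 7}; p ∧ (¬p ∨ q) there: 1:F, 4:F, 7:F. ✗
4: successors {2, 3, 4}; p ∧ (¬p ∨ q) there: 2:F, 3:F, 4:F. ✗
5: successors {2, 4, 6}; p ∧ (¬p ∨ q) there: 2:F, 4:F, 6:T. ✓
6: successors {1, 2, 3, 8}; p ∧ (¬p ∨ q) there: 1:F, 2:F, 3:F, 8:F. ✗
7: successors {1, 2, 4, 8}; p ∧ (¬p ∨ q) there: 1:F, 2:F, 4:F, 8:F. ✗
8: successors {5, 7, 8}; p ∧ (¬p ∨ q) there: 5:T, 7:F, 8:F. ✓

{5, 8}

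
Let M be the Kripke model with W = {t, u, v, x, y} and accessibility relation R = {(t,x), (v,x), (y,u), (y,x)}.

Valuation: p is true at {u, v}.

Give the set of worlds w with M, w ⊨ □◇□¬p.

{u, x}

t: successors {x}; ◇□¬p there: x:F. ✗
u: no successors, so □◇□¬p holds vacuously. ✓
v: successors {x}; ◇□¬p there: x:F. ✗
x: no successors, so □◇□¬p holds vacuously. ✓
y: successors {u, x}; ◇□¬p there: u:F, x:F. ✗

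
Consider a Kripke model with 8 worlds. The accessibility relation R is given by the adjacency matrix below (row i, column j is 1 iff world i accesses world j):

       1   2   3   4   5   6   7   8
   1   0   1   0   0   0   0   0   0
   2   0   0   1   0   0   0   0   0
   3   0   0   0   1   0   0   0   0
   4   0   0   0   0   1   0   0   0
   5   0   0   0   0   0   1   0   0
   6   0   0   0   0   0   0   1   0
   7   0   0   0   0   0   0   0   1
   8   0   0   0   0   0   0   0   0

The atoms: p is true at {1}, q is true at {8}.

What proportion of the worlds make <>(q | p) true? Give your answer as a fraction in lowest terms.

1/8

1: successors {2}; q | p there: 2:F. ✗
2: successors {3}; q | p there: 3:F. ✗
3: successors {4}; q | p there: 4:F. ✗
4: successors {5}; q | p there: 5:F. ✗
5: successors {6}; q | p there: 6:F. ✗
6: successors {7}; q | p there: 7:F. ✗
7: successors {8}; q | p there: 8:T. ✓
8: no successors, so <>(q | p) fails. ✗
That's 1 of 8 worlds, so 1/8.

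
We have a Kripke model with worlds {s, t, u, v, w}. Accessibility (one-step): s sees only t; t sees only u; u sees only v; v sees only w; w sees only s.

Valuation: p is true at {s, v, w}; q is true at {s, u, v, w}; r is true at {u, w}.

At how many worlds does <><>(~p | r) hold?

3

s: successors {t}; <>(~p | r) there: t:T. ✓
t: successors {u}; <>(~p | r) there: u:F. ✗
u: successors {v}; <>(~p | r) there: v:T. ✓
v: successors {w}; <>(~p | r) there: w:F. ✗
w: successors {s}; <>(~p | r) there: s:T. ✓
Satisfying worlds: {s, u, w}.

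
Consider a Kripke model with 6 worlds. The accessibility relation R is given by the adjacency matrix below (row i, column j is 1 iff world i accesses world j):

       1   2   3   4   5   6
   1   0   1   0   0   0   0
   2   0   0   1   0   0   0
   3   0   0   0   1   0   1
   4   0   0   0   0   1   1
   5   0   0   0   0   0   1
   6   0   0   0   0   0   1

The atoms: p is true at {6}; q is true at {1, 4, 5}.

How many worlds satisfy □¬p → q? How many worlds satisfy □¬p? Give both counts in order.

For □¬p → q:
1: □¬p is T, q is T. ✓
2: □¬p is T, q is F. ✗
3: □¬p is F, q is F. ✓
4: □¬p is F, q is T. ✓
5: □¬p is F, q is T. ✓
6: □¬p is F, q is F. ✓
— 5 worlds.
For □¬p:
1: successors {2}; ¬p there: 2:T. ✓
2: successors {3}; ¬p there: 3:T. ✓
3: successors {4, 6}; ¬p there: 4:T, 6:F. ✗
4: successors {5, 6}; ¬p there: 5:T, 6:F. ✗
5: successors {6}; ¬p there: 6:F. ✗
6: successors {6}; ¬p there: 6:F. ✗
— 2 worlds.

5 and 2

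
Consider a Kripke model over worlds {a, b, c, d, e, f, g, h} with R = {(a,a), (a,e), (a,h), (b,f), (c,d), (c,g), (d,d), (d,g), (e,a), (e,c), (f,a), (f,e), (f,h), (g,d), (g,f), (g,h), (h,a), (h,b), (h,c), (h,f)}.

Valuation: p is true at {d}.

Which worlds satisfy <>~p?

{a, b, c, d, e, f, g, h}

a: successors {a, e, h}; ~p there: a:T, e:T, h:T. ✓
b: successors {f}; ~p there: f:T. ✓
c: successors {d, g}; ~p there: d:F, g:T. ✓
d: successors {d, g}; ~p there: d:F, g:T. ✓
e: successors {a, c}; ~p there: a:T, c:T. ✓
f: successors {a, e, h}; ~p there: a:T, e:T, h:T. ✓
g: successors {d, f, h}; ~p there: d:F, f:T, h:T. ✓
h: successors {a, b, c, f}; ~p there: a:T, b:T, c:T, f:T. ✓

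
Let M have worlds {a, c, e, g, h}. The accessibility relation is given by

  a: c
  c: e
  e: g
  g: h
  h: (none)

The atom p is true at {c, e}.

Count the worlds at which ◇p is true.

a: successors {c}; p there: c:T. ✓
c: successors {e}; p there: e:T. ✓
e: successors {g}; p there: g:F. ✗
g: successors {h}; p there: h:F. ✗
h: no successors, so ◇p fails. ✗
Satisfying worlds: {a, c}.

2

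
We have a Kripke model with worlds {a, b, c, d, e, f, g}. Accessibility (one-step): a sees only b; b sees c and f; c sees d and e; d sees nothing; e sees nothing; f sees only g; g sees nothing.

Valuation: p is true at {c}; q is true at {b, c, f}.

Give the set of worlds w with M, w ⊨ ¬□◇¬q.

{a, c, f}

a: □◇¬q is F. ✓
b: □◇¬q is T. ✗
c: □◇¬q is F. ✓
d: □◇¬q is T. ✗
e: □◇¬q is T. ✗
f: □◇¬q is F. ✓
g: □◇¬q is T. ✗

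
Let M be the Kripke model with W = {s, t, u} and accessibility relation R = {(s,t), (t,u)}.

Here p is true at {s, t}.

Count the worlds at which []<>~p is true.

s: successors {t}; <>~p there: t:T. ✓
t: successors {u}; <>~p there: u:F. ✗
u: no successors, so []<>~p holds vacuously. ✓
Satisfying worlds: {s, u}.

2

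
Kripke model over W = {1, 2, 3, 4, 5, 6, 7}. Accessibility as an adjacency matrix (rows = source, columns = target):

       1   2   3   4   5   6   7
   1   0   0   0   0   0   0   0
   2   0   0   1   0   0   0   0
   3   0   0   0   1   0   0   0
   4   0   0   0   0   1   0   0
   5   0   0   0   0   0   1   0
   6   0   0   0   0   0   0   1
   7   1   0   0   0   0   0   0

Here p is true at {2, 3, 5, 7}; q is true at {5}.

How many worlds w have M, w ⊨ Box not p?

1: no successors, so Box not p holds vacuously. ✓
2: successors {3}; not p there: 3:F. ✗
3: successors {4}; not p there: 4:T. ✓
4: successors {5}; not p there: 5:F. ✗
5: successors {6}; not p there: 6:T. ✓
6: successors {7}; not p there: 7:F. ✗
7: successors {1}; not p there: 1:T. ✓
Satisfying worlds: {1, 3, 5, 7}.

4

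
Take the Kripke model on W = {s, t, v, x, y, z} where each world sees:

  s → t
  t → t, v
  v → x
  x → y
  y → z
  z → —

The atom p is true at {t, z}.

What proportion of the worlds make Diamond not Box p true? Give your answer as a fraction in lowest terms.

s: successors {t}; not Box p there: t:T. ✓
t: successors {t, v}; not Box p there: t:T, v:T. ✓
v: successors {x}; not Box p there: x:T. ✓
x: successors {y}; not Box p there: y:F. ✗
y: successors {z}; not Box p there: z:F. ✗
z: no successors, so Diamond not Box p fails. ✗
That's 3 of 6 worlds, so 3/6 = 1/2.

1/2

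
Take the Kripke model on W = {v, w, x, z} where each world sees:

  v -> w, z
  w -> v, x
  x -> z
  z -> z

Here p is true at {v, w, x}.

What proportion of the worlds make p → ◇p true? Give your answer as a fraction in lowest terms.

3/4

v: p is T, ◇p is T. ✓
w: p is T, ◇p is T. ✓
x: p is T, ◇p is F. ✗
z: p is F, ◇p is F. ✓
That's 3 of 4 worlds, so 3/4.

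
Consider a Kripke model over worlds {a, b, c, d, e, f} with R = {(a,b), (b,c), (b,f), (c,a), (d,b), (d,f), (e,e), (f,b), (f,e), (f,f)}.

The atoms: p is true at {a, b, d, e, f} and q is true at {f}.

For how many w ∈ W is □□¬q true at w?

a: successors {b}; □¬q there: b:F. ✗
b: successors {c, f}; □¬q there: c:T, f:F. ✗
c: successors {a}; □¬q there: a:T. ✓
d: successors {b, f}; □¬q there: b:F, f:F. ✗
e: successors {e}; □¬q there: e:T. ✓
f: successors {b, e, f}; □¬q there: b:F, e:T, f:F. ✗
Satisfying worlds: {c, e}.

2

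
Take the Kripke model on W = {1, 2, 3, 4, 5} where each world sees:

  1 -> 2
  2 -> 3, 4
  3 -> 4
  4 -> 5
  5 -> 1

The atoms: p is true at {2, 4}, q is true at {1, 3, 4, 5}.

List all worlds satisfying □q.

1: successors {2}; q there: 2:F. ✗
2: successors {3, 4}; q there: 3:T, 4:T. ✓
3: successors {4}; q there: 4:T. ✓
4: successors {5}; q there: 5:T. ✓
5: successors {1}; q there: 1:T. ✓

{2, 3, 4, 5}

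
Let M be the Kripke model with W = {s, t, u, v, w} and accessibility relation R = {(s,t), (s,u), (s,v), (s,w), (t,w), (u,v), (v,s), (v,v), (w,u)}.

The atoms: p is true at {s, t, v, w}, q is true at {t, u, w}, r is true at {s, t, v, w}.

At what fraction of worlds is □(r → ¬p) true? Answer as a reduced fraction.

1/5

s: successors {t, u, v, w}; r → ¬p there: t:F, u:T, v:F, w:F. ✗
t: successors {w}; r → ¬p there: w:F. ✗
u: successors {v}; r → ¬p there: v:F. ✗
v: successors {s, v}; r → ¬p there: s:F, v:F. ✗
w: successors {u}; r → ¬p there: u:T. ✓
That's 1 of 5 worlds, so 1/5.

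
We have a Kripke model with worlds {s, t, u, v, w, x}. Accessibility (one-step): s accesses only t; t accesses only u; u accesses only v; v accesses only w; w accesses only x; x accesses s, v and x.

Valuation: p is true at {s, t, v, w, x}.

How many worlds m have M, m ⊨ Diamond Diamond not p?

1

s: successors {t}; Diamond not p there: t:T. ✓
t: successors {u}; Diamond not p there: u:F. ✗
u: successors {v}; Diamond not p there: v:F. ✗
v: successors {w}; Diamond not p there: w:F. ✗
w: successors {x}; Diamond not p there: x:F. ✗
x: successors {s, v, x}; Diamond not p there: s:F, v:F, x:F. ✗
Satisfying worlds: {s}.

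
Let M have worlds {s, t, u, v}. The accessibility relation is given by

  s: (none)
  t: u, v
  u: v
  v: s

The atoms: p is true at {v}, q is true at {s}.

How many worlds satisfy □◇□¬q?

s: no successors, so □◇□¬q holds vacuously. ✓
t: successors {u, v}; ◇□¬q there: u:F, v:T. ✗
u: successors {v}; ◇□¬q there: v:T. ✓
v: successors {s}; ◇□¬q there: s:F. ✗
Satisfying worlds: {s, u}.

2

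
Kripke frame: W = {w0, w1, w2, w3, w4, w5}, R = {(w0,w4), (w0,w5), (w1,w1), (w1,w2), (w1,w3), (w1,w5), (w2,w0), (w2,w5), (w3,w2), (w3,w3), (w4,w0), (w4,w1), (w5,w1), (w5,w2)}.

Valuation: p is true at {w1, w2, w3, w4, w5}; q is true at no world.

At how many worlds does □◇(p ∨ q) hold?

6

w0: successors {w4, w5}; ◇(p ∨ q) there: w4:T, w5:T. ✓
w1: successors {w1, w2, w3, w5}; ◇(p ∨ q) there: w1:T, w2:T, w3:T, w5:T. ✓
w2: successors {w0, w5}; ◇(p ∨ q) there: w0:T, w5:T. ✓
w3: successors {w2, w3}; ◇(p ∨ q) there: w2:T, w3:T. ✓
w4: successors {w0, w1}; ◇(p ∨ q) there: w0:T, w1:T. ✓
w5: successors {w1, w2}; ◇(p ∨ q) there: w1:T, w2:T. ✓
Satisfying worlds: {w0, w1, w2, w3, w4, w5}.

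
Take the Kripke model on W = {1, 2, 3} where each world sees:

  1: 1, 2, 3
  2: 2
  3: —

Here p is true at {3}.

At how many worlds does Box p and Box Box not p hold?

1: Box p is F, Box Box not p is F. ✗
2: Box p is F, Box Box not p is T. ✗
3: Box p is T, Box Box not p is T. ✓
Satisfying worlds: {3}.

1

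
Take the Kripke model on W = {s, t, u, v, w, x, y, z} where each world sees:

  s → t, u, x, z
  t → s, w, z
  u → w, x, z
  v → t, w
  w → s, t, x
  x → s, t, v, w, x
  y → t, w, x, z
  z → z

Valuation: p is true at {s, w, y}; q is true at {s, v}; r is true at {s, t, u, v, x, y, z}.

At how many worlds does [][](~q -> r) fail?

6

s: successors {t, u, x, z}; [](~q -> r) there: t:F, u:F, x:F, z:T. ✗
t: successors {s, w, z}; [](~q -> r) there: s:T, w:T, z:T. ✓
u: successors {w, x, z}; [](~q -> r) there: w:T, x:F, z:T. ✗
v: successors {t, w}; [](~q -> r) there: t:F, w:T. ✗
w: successors {s, t, x}; [](~q -> r) there: s:T, t:F, x:F. ✗
x: successors {s, t, v, w, x}; [](~q -> r) there: s:T, t:F, v:F, w:T, x:F. ✗
y: successors {t, w, x, z}; [](~q -> r) there: t:F, w:T, x:F, z:T. ✗
z: successors {z}; [](~q -> r) there: z:T. ✓
Satisfying worlds: {t, z}.
So [][](~q -> r) fails at the other 6 worlds.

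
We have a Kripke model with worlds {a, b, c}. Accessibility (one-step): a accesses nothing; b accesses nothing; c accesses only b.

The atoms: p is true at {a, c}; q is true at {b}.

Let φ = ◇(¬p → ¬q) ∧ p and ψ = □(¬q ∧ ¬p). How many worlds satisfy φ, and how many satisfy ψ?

For ◇(¬p → ¬q) ∧ p:
a: ◇(¬p → ¬q) is F, p is T. ✗
b: ◇(¬p → ¬q) is F, p is F. ✗
c: ◇(¬p → ¬q) is F, p is T. ✗
— 0 worlds.
For □(¬q ∧ ¬p):
a: no successors, so □(¬q ∧ ¬p) holds vacuously. ✓
b: no successors, so □(¬q ∧ ¬p) holds vacuously. ✓
c: successors {b}; ¬q ∧ ¬p there: b:F. ✗
— 2 worlds.

0 and 2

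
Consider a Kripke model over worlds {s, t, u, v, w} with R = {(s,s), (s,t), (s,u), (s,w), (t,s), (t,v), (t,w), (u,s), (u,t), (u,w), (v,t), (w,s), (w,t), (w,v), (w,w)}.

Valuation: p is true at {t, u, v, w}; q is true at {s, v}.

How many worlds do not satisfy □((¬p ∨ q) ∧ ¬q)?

5

s: successors {s, t, u, w}; (¬p ∨ q) ∧ ¬q there: s:F, t:F, u:F, w:F. ✗
t: successors {s, v, w}; (¬p ∨ q) ∧ ¬q there: s:F, v:F, w:F. ✗
u: successors {s, t, w}; (¬p ∨ q) ∧ ¬q there: s:F, t:F, w:F. ✗
v: successors {t}; (¬p ∨ q) ∧ ¬q there: t:F. ✗
w: successors {s, t, v, w}; (¬p ∨ q) ∧ ¬q there: s:F, t:F, v:F, w:F. ✗
Satisfying worlds: ∅.
So □((¬p ∨ q) ∧ ¬q) fails at the other 5 worlds.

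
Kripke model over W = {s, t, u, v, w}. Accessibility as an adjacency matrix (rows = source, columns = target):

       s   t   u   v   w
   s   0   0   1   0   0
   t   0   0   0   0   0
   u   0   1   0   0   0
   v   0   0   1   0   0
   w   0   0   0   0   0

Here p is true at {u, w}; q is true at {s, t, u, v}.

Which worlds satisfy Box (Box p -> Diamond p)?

s: successors {u}; Box p -> Diamond p there: u:T. ✓
t: no successors, so Box (Box p -> Diamond p) holds vacuously. ✓
u: successors {t}; Box p -> Diamond p there: t:F. ✗
v: successors {u}; Box p -> Diamond p there: u:T. ✓
w: no successors, so Box (Box p -> Diamond p) holds vacuously. ✓

{s, t, v, w}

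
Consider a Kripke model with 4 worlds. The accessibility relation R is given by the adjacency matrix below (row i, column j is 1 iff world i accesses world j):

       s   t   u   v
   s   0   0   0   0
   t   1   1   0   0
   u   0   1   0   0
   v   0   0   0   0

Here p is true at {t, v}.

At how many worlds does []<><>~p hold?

s: no successors, so []<><>~p holds vacuously. ✓
t: successors {s, t}; <><>~p there: s:F, t:T. ✗
u: successors {t}; <><>~p there: t:T. ✓
v: no successors, so []<><>~p holds vacuously. ✓
Satisfying worlds: {s, u, v}.

3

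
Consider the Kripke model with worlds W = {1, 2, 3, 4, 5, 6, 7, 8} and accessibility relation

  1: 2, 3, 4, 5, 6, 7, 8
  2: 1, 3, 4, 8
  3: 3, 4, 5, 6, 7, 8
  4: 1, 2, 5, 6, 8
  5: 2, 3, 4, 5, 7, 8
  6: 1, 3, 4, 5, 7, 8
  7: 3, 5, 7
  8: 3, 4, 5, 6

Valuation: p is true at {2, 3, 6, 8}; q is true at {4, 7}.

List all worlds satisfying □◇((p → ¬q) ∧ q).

1: successors {2, 3, 4, 5, 6, 7, 8}; ◇((p → ¬q) ∧ q) there: 2:T, 3:T, 4:F, 5:T, 6:T, 7:T, 8:T. ✗
2: successors {1, 3, 4, 8}; ◇((p → ¬q) ∧ q) there: 1:T, 3:T, 4:F, 8:T. ✗
3: successors {3, 4, 5, 6, 7, 8}; ◇((p → ¬q) ∧ q) there: 3:T, 4:F, 5:T, 6:T, 7:T, 8:T. ✗
4: successors {1, 2, 5, 6, 8}; ◇((p → ¬q) ∧ q) there: 1:T, 2:T, 5:T, 6:T, 8:T. ✓
5: successors {2, 3, 4, 5, 7, 8}; ◇((p → ¬q) ∧ q) there: 2:T, 3:T, 4:F, 5:T, 7:T, 8:T. ✗
6: successors {1, 3, 4, 5, 7, 8}; ◇((p → ¬q) ∧ q) there: 1:T, 3:T, 4:F, 5:T, 7:T, 8:T. ✗
7: successors {3, 5, 7}; ◇((p → ¬q) ∧ q) there: 3:T, 5:T, 7:T. ✓
8: successors {3, 4, 5, 6}; ◇((p → ¬q) ∧ q) there: 3:T, 4:F, 5:T, 6:T. ✗

{4, 7}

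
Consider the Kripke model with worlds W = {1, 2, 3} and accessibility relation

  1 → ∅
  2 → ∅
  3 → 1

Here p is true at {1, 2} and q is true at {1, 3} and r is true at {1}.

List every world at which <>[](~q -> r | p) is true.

1: no successors, so <>[](~q -> r | p) fails. ✗
2: no successors, so <>[](~q -> r | p) fails. ✗
3: successors {1}; [](~q -> r | p) there: 1:T. ✓

{3}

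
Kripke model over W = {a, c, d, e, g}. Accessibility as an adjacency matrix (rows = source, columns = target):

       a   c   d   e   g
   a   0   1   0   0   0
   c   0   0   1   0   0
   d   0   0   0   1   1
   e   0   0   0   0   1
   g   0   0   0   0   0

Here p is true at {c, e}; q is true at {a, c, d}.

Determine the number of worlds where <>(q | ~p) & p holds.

2

a: <>(q | ~p) is T, p is F. ✗
c: <>(q | ~p) is T, p is T. ✓
d: <>(q | ~p) is T, p is F. ✗
e: <>(q | ~p) is T, p is T. ✓
g: <>(q | ~p) is F, p is F. ✗
Satisfying worlds: {c, e}.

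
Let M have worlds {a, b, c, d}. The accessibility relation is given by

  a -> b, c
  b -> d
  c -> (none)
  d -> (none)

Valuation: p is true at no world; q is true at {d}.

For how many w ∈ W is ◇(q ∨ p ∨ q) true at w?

a: successors {b, c}; q ∨ p ∨ q there: b:F, c:F. ✗
b: successors {d}; q ∨ p ∨ q there: d:T. ✓
c: no successors, so ◇(q ∨ p ∨ q) fails. ✗
d: no successors, so ◇(q ∨ p ∨ q) fails. ✗
Satisfying worlds: {b}.

1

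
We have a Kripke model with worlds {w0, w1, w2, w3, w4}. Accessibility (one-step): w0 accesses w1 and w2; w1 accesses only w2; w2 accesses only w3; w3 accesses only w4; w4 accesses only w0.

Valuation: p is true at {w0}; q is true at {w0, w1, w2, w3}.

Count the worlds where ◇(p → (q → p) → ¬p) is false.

w0: successors {w1, w2}; p → (q → p) → ¬p there: w1:T, w2:T. ✓
w1: successors {w2}; p → (q → p) → ¬p there: w2:T. ✓
w2: successors {w3}; p → (q → p) → ¬p there: w3:T. ✓
w3: successors {w4}; p → (q → p) → ¬p there: w4:T. ✓
w4: successors {w0}; p → (q → p) → ¬p there: w0:F. ✗
Satisfying worlds: {w0, w1, w2, w3}.
So ◇(p → (q → p) → ¬p) fails at the other 1 world.

1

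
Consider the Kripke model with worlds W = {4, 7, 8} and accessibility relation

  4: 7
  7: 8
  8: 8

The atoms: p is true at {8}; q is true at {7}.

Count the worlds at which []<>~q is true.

4: successors {7}; <>~q there: 7:T. ✓
7: successors {8}; <>~q there: 8:T. ✓
8: successors {8}; <>~q there: 8:T. ✓
Satisfying worlds: {4, 7, 8}.

3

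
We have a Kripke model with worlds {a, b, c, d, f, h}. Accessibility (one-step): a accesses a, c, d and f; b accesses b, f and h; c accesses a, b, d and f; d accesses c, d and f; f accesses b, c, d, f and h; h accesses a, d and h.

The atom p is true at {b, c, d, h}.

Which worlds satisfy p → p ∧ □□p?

a: p is F, p ∧ □□p is F. ✓
b: p is T, p ∧ □□p is F. ✗
c: p is T, p ∧ □□p is F. ✗
d: p is T, p ∧ □□p is F. ✗
f: p is F, p ∧ □□p is F. ✓
h: p is T, p ∧ □□p is F. ✗

{a, f}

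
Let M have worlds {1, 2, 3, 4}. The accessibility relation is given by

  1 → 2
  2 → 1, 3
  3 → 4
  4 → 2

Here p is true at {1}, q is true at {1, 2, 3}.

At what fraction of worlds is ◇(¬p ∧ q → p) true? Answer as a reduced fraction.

1/2

1: successors {2}; ¬p ∧ q → p there: 2:F. ✗
2: successors {1, 3}; ¬p ∧ q → p there: 1:T, 3:F. ✓
3: successors {4}; ¬p ∧ q → p there: 4:T. ✓
4: successors {2}; ¬p ∧ q → p there: 2:F. ✗
That's 2 of 4 worlds, so 2/4 = 1/2.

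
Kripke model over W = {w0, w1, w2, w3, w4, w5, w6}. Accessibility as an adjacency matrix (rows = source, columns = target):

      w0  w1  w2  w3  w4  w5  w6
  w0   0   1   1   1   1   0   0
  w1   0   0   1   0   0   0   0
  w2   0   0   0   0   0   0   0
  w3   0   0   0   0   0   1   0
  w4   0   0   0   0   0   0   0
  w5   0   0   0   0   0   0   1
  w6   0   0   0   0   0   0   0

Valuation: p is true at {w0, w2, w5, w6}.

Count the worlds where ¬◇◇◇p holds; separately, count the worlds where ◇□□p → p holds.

6 and 5

For ¬◇◇◇p:
w0: ◇◇◇p is T. ✗
w1: ◇◇◇p is F. ✓
w2: ◇◇◇p is F. ✓
w3: ◇◇◇p is F. ✓
w4: ◇◇◇p is F. ✓
w5: ◇◇◇p is F. ✓
w6: ◇◇◇p is F. ✓
— 6 worlds.
For ◇□□p → p:
w0: ◇□□p is T, p is T. ✓
w1: ◇□□p is T, p is F. ✗
w2: ◇□□p is F, p is T. ✓
w3: ◇□□p is T, p is F. ✗
w4: ◇□□p is F, p is F. ✓
w5: ◇□□p is T, p is T. ✓
w6: ◇□□p is F, p is T. ✓
— 5 worlds.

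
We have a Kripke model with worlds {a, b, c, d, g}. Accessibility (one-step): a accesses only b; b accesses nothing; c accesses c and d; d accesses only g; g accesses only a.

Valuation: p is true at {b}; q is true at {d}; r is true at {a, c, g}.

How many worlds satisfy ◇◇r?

a: successors {b}; ◇r there: b:F. ✗
b: no successors, so ◇◇r fails. ✗
c: successors {c, d}; ◇r there: c:T, d:T. ✓
d: successors {g}; ◇r there: g:T. ✓
g: successors {a}; ◇r there: a:F. ✗
Satisfying worlds: {c, d}.

2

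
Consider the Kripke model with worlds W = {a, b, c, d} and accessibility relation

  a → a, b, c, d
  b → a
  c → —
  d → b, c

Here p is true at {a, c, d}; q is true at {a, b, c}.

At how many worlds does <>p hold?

3

a: successors {a, b, c, d}; p there: a:T, b:F, c:T, d:T. ✓
b: successors {a}; p there: a:T. ✓
c: no successors, so <>p fails. ✗
d: successors {b, c}; p there: b:F, c:T. ✓
Satisfying worlds: {a, b, d}.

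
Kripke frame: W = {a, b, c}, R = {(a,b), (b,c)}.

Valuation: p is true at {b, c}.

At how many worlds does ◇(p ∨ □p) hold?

2

a: successors {b}; p ∨ □p there: b:T. ✓
b: successors {c}; p ∨ □p there: c:T. ✓
c: no successors, so ◇(p ∨ □p) fails. ✗
Satisfying worlds: {a, b}.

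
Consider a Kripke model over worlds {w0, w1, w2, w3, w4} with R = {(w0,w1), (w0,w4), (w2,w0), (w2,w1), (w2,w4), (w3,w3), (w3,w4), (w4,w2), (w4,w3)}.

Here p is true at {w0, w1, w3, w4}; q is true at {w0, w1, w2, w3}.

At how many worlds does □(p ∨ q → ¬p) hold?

w0: successors {w1, w4}; p ∨ q → ¬p there: w1:F, w4:F. ✗
w1: no successors, so □(p ∨ q → ¬p) holds vacuously. ✓
w2: successors {w0, w1, w4}; p ∨ q → ¬p there: w0:F, w1:F, w4:F. ✗
w3: successors {w3, w4}; p ∨ q → ¬p there: w3:F, w4:F. ✗
w4: successors {w2, w3}; p ∨ q → ¬p there: w2:T, w3:F. ✗
Satisfying worlds: {w1}.

1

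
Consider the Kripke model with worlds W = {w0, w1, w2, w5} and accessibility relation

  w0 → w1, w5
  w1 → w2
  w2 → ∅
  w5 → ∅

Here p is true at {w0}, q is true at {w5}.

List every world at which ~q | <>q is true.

{w0, w1, w2}

w0: ~q is T, <>q is T. ✓
w1: ~q is T, <>q is F. ✓
w2: ~q is T, <>q is F. ✓
w5: ~q is F, <>q is F. ✗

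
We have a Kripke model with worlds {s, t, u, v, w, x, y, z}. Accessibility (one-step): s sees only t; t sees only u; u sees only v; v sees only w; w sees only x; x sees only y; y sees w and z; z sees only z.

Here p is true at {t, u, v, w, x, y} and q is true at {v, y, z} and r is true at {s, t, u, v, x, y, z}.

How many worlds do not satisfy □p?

s: successors {t}; p there: t:T. ✓
t: successors {u}; p there: u:T. ✓
u: successors {v}; p there: v:T. ✓
v: successors {w}; p there: w:T. ✓
w: successors {x}; p there: x:T. ✓
x: successors {y}; p there: y:T. ✓
y: successors {w, z}; p there: w:T, z:F. ✗
z: successors {z}; p there: z:F. ✗
Satisfying worlds: {s, t, u, v, w, x}.
So □p fails at the other 2 worlds.

2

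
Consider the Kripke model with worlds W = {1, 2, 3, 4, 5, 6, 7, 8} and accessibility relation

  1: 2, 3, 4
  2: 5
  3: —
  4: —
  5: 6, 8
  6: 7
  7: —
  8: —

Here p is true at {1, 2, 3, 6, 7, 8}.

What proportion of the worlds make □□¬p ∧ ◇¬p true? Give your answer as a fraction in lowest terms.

1: □□¬p is T, ◇¬p is T. ✓
2: □□¬p is F, ◇¬p is T. ✗
3: □□¬p is T, ◇¬p is F. ✗
4: □□¬p is T, ◇¬p is F. ✗
5: □□¬p is F, ◇¬p is F. ✗
6: □□¬p is T, ◇¬p is F. ✗
7: □□¬p is T, ◇¬p is F. ✗
8: □□¬p is T, ◇¬p is F. ✗
That's 1 of 8 worlds, so 1/8.

1/8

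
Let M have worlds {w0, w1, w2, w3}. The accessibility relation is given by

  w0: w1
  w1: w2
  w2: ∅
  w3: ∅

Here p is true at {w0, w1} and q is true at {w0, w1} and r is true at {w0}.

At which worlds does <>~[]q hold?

{w0}

w0: successors {w1}; ~[]q there: w1:T. ✓
w1: successors {w2}; ~[]q there: w2:F. ✗
w2: no successors, so <>~[]q fails. ✗
w3: no successors, so <>~[]q fails. ✗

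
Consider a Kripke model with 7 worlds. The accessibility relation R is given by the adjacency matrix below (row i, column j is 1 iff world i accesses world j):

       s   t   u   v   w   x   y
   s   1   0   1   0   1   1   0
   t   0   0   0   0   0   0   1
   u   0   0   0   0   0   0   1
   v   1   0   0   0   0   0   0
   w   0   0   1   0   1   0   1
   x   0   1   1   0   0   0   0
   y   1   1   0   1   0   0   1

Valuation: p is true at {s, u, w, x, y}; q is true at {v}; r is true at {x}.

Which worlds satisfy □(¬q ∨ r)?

{s, t, u, v, w, x}

s: successors {s, u, w, x}; ¬q ∨ r there: s:T, u:T, w:T, x:T. ✓
t: successors {y}; ¬q ∨ r there: y:T. ✓
u: successors {y}; ¬q ∨ r there: y:T. ✓
v: successors {s}; ¬q ∨ r there: s:T. ✓
w: successors {u, w, y}; ¬q ∨ r there: u:T, w:T, y:T. ✓
x: successors {t, u}; ¬q ∨ r there: t:T, u:T. ✓
y: successors {s, t, v, y}; ¬q ∨ r there: s:T, t:T, v:F, y:T. ✗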